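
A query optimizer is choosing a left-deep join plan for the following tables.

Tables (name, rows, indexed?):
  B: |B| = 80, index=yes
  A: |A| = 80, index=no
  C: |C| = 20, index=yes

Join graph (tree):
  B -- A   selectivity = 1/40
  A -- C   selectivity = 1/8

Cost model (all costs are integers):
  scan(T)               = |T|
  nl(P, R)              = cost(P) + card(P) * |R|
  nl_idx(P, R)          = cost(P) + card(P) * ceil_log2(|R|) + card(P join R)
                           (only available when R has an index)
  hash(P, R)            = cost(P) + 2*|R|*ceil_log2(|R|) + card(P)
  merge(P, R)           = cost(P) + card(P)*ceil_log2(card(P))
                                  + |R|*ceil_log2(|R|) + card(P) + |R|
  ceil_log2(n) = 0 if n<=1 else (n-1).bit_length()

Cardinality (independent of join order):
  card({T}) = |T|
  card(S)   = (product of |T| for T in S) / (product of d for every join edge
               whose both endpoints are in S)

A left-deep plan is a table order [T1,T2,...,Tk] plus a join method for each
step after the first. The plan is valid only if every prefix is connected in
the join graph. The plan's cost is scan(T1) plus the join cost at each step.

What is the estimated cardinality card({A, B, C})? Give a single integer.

Tables in S: A(80), B(80), C(20)
Edges inside S: B-A(d=40), A-C(d=8)
numerator = 80 * 80 * 20 = 128000
denominator = 40 * 8 = 320
card(S) = 128000 / 320 = 400

400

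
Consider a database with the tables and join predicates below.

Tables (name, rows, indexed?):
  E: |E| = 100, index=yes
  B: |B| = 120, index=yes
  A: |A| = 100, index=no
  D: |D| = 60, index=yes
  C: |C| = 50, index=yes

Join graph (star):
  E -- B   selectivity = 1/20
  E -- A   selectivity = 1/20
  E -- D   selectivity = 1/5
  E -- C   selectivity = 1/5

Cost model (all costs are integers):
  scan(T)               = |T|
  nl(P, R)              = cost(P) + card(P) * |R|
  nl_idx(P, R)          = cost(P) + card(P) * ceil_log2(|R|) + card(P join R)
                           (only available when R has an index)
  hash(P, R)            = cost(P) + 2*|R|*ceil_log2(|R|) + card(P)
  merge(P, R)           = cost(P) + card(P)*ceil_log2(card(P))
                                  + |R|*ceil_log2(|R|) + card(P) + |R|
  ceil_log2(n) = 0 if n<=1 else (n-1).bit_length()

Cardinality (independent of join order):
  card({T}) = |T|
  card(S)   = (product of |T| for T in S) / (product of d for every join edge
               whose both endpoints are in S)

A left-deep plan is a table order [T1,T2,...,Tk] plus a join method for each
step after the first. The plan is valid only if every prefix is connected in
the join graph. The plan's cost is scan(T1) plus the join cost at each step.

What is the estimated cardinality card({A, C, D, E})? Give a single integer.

Tables in S: A(100), C(50), D(60), E(100)
Edges inside S: E-A(d=20), E-D(d=5), E-C(d=5)
numerator = 100 * 50 * 60 * 100 = 30000000
denominator = 20 * 5 * 5 = 500
card(S) = 30000000 / 500 = 60000

60000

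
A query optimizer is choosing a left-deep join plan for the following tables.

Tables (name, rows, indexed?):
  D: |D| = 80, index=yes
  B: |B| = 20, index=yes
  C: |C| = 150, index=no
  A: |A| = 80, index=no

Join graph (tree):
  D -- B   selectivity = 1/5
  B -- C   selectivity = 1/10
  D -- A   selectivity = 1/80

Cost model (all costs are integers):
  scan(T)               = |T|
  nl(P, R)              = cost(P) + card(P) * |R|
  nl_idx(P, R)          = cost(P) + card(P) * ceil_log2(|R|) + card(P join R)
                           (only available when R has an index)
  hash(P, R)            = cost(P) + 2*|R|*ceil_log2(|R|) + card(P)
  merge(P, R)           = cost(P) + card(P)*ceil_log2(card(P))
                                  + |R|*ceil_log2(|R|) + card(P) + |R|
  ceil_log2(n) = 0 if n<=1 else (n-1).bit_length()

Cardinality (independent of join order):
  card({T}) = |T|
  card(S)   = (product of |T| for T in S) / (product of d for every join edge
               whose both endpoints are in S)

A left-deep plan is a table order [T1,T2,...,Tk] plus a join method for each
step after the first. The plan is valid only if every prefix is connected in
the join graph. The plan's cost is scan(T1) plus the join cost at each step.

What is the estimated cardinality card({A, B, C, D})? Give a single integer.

Tables in S: A(80), B(20), C(150), D(80)
Edges inside S: D-B(d=5), B-C(d=10), D-A(d=80)
numerator = 80 * 20 * 150 * 80 = 19200000
denominator = 5 * 10 * 80 = 4000
card(S) = 19200000 / 4000 = 4800

4800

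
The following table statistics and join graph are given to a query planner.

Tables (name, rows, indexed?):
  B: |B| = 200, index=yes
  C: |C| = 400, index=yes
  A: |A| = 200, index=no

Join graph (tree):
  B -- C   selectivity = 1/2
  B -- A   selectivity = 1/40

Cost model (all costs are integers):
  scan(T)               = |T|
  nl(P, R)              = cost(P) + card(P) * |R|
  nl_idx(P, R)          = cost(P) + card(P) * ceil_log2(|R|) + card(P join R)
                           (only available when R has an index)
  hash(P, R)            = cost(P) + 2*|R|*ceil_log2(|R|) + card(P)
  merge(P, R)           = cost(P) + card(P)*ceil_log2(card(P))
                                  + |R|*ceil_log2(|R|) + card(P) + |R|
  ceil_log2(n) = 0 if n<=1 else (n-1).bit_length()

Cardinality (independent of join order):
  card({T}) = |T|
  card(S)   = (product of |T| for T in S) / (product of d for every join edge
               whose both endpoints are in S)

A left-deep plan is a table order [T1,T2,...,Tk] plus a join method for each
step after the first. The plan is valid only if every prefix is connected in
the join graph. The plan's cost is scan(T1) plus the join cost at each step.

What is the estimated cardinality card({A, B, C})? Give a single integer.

200000

Tables in S: A(200), B(200), C(400)
Edges inside S: B-C(d=2), B-A(d=40)
numerator = 200 * 200 * 400 = 16000000
denominator = 2 * 40 = 80
card(S) = 16000000 / 80 = 200000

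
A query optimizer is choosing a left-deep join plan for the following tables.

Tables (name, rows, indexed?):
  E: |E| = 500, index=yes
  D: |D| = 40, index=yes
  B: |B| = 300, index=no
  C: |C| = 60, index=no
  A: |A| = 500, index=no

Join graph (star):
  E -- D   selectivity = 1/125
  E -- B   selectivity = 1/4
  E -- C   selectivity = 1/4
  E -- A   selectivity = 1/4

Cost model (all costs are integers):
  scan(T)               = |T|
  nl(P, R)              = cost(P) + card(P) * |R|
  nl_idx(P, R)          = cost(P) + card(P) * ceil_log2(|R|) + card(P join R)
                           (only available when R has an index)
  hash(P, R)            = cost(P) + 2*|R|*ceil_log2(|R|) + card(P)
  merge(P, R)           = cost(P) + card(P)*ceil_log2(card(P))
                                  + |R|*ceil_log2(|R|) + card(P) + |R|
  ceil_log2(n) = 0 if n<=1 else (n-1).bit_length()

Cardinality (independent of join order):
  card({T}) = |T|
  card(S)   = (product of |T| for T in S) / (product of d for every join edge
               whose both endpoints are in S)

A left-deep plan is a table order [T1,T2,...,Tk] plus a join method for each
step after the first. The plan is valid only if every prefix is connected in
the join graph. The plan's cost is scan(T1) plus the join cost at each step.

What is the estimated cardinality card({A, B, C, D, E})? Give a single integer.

Tables in S: A(500), B(300), C(60), D(40), E(500)
Edges inside S: E-D(d=125), E-B(d=4), E-C(d=4), E-A(d=4)
numerator = 500 * 300 * 60 * 40 * 500 = 180000000000
denominator = 125 * 4 * 4 * 4 = 8000
card(S) = 180000000000 / 8000 = 22500000

22500000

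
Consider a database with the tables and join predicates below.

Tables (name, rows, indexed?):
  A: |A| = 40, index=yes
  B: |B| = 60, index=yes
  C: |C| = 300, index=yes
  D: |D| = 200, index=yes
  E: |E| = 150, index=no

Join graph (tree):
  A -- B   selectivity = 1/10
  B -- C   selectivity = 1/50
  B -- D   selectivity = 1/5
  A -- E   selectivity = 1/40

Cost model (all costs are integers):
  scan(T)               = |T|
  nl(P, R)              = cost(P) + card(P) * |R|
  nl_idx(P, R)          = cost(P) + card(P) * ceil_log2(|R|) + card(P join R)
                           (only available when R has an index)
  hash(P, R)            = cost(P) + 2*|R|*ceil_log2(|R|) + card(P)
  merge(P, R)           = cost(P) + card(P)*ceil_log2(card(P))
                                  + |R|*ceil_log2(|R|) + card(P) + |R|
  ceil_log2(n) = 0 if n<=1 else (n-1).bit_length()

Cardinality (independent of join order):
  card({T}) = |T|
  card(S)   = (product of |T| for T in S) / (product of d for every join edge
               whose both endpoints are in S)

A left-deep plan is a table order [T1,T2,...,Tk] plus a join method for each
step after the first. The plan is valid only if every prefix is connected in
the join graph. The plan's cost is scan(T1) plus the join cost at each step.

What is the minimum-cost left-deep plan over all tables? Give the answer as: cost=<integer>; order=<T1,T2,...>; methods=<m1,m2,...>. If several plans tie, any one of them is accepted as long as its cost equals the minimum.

cost=14240; order=B,C,A,E,D; methods=nl_idx,hash,hash,hash

Selinger DP (subsets sized 1..n):
  {A}: scan cost=40, card=40
  {B}: scan cost=60, card=60
  {C}: scan cost=300, card=300
  {D}: scan cost=200, card=200
  {E}: scan cost=150, card=150
  {AB}: card=240; try (B,nl_idx)→520, (A,hash)→600, (A,nl_idx)→660, (B,merge)→740, (A,merge)→760, (B,hash)→800 …(+2); best=520 via (B,nl_idx)
  {AE}: card=150; try (A,hash)→780, (A,nl_idx)→1200, (E,merge)→1670, (A,merge)→1780, (E,hash)→2480, (E,nl)→6040 …(+1); best=780 via (A,hash)
  {BC}: card=360; try (C,nl_idx)→960, (B,hash)→1320, (B,nl_idx)→2460, (C,merge)→3480, (B,merge)→3720, (C,hash)→5520 …(+2); best=960 via (C,nl_idx)
  {BD}: card=2400; try (B,hash)→1120, (D,merge)→2280, (B,merge)→2420, (D,nl_idx)→2940, (D,hash)→3320, (B,nl_idx)→3800 …(+2); best=1120 via (B,hash)
  {ABC}: card=1440; try (A,hash)→1800, (C,nl_idx)→4120, (A,nl_idx)→4560, (A,merge)→4840, (C,merge)→5680, (C,hash)→6160 …(+2); best=1800 via (A,hash)
  {ABD}: card=9600; try (D,hash)→3960, (A,hash)→4000, (D,merge)→4480, (D,nl_idx)→12040, (A,nl_idx)→25120, (A,merge)→32600 …(+2); best=3960 via (D,hash)
  {ABE}: card=900; try (B,hash)→1650, (B,merge)→2550, (B,nl_idx)→2580, (E,hash)→3160, (E,merge)→4030, (B,nl)→9780 …(+1); best=1650 via (B,hash)
  {BCD}: card=14400; try (D,hash)→4520, (D,merge)→6360, (C,hash)→8920, (D,nl_idx)→18240, (C,merge)→35320, (C,nl_idx)→37120 …(+2); best=4520 via (D,hash)
  {ABCD}: card=57600; try (D,hash)→6440, (C,hash)→18960, (A,hash)→19400, (D,merge)→20880, (D,nl_idx)→70920, (C,nl_idx)→147960 …(+6); best=6440 via (D,hash)
  {ABCE}: card=5400; try (E,hash)→5640, (C,hash)→7950, (C,merge)→14550, (C,nl_idx)→15150, (E,merge)→20430, (E,nl)→217800 …(+1); best=5640 via (E,hash)
  {ABDE}: card=36000; try (D,hash)→5750, (D,merge)→13350, (E,hash)→15960, (D,nl_idx)→44850, (E,merge)→149310, (D,nl)→181650 …(+1); best=5750 via (D,hash)
  {ABCDE}: card=216000; try (D,hash)→14240, (C,hash)→47150, (E,hash)→66440, (D,merge)→83040, (D,nl_idx)→264840, (C,nl_idx)→545750 …(+5); best=14240 via (D,hash)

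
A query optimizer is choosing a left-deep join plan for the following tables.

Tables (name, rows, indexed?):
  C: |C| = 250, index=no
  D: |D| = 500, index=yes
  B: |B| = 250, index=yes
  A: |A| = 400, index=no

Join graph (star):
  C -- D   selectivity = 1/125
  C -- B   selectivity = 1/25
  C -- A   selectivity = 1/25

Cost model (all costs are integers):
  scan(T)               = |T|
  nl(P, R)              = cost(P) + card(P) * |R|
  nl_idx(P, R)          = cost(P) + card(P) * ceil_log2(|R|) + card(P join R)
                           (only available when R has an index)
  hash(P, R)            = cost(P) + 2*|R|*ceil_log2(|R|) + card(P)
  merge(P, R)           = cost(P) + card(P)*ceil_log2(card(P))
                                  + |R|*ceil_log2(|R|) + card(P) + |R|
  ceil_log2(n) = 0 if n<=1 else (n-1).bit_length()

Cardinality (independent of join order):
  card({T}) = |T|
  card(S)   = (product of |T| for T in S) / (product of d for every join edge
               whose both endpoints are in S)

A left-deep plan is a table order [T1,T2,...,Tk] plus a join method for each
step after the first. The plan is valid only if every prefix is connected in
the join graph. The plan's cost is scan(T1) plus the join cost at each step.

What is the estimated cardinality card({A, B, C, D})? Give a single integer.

160000

Tables in S: A(400), B(250), C(250), D(500)
Edges inside S: C-D(d=125), C-B(d=25), C-A(d=25)
numerator = 400 * 250 * 250 * 500 = 12500000000
denominator = 125 * 25 * 25 = 78125
card(S) = 12500000000 / 78125 = 160000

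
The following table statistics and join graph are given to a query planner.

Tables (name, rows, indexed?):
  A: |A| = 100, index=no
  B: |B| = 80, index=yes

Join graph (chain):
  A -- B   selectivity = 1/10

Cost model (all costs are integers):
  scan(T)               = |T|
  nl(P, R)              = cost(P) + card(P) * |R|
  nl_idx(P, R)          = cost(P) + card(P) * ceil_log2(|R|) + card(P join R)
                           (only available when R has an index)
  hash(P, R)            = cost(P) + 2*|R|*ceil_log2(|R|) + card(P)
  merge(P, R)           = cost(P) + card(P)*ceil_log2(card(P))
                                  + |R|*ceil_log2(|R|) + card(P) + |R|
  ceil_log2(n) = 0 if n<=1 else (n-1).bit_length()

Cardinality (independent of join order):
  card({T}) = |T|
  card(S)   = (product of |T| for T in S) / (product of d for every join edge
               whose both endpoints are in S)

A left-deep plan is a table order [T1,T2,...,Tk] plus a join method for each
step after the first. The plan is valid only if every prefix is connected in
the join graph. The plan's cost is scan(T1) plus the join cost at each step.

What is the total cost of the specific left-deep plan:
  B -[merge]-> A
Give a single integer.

1520

step 1: scan B: cost=80, card=80
step 2: join A via merge
    card(P join A) = 80*100/(10) = 800
    cost = 80 + 80*7 + 100*7 + 80 + 100 = 1520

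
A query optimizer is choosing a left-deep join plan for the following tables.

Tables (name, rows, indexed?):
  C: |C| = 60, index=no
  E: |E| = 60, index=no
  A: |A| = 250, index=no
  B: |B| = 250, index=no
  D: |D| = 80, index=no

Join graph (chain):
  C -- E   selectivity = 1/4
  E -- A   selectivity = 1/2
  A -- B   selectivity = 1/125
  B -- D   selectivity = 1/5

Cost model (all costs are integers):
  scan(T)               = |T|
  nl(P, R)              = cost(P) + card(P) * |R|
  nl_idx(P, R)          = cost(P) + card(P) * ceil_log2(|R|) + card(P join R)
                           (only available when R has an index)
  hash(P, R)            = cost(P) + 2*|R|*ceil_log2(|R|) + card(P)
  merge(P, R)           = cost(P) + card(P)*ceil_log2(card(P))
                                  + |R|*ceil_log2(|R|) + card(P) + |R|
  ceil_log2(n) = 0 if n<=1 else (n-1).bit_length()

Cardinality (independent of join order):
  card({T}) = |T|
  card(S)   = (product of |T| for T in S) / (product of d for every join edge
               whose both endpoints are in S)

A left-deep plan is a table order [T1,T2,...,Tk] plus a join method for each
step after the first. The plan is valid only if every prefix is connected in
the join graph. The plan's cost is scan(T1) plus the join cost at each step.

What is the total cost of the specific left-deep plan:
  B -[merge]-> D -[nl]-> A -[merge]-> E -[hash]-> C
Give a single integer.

step 1: scan B: cost=250, card=250
step 2: join D via merge
    card(P join D) = 250*80/(5) = 4000
    cost = 250 + 250*8 + 80*7 + 250 + 80 = 3140
step 3: join A via nl
    card(P join A) = 4000*250/(125) = 8000
    cost = 3140 + 4000*250 = 1003140
step 4: join E via merge
    card(P join E) = 8000*60/(2) = 240000
    cost = 1003140 + 8000*13 + 60*6 + 8000 + 60 = 1115560
step 5: join C via hash
    card(P join C) = 240000*60/(4) = 3600000
    cost = 1115560 + 2*60*6 + 240000 = 1356280

1356280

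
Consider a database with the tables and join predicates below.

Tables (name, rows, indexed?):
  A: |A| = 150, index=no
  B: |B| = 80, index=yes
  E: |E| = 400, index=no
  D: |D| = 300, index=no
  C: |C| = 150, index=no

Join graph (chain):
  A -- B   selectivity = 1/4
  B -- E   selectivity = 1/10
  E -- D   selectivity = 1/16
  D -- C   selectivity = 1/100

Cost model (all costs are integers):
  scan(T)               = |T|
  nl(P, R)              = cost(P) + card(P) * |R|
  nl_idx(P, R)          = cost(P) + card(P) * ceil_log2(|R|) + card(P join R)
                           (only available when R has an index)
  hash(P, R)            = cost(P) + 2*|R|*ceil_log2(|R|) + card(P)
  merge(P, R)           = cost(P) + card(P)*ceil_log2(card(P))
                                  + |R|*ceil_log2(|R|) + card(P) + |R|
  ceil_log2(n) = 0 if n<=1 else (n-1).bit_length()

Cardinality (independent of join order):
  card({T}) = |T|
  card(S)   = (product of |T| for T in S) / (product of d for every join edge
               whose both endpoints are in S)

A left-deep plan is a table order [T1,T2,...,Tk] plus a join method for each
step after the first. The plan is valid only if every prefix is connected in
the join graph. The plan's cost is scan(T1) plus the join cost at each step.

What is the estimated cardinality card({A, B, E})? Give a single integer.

120000

Tables in S: A(150), B(80), E(400)
Edges inside S: A-B(d=4), B-E(d=10)
numerator = 150 * 80 * 400 = 4800000
denominator = 4 * 10 = 40
card(S) = 4800000 / 40 = 120000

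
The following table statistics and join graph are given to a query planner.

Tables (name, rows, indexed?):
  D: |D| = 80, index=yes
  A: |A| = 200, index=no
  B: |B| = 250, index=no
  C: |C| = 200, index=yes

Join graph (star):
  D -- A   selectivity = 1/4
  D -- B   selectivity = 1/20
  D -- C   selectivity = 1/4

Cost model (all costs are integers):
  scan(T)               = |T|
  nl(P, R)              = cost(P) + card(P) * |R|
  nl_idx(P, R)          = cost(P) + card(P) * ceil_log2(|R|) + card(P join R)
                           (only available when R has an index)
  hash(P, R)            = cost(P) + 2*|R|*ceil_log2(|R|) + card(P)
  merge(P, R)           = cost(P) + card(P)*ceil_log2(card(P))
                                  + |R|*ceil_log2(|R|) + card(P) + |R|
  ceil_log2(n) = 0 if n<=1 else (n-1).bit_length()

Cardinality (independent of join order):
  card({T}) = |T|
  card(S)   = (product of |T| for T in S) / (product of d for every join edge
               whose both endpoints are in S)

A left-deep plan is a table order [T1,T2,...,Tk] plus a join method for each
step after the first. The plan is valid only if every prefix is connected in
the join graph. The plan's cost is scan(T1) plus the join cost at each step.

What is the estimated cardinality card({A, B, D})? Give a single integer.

50000

Tables in S: A(200), B(250), D(80)
Edges inside S: D-A(d=4), D-B(d=20)
numerator = 200 * 250 * 80 = 4000000
denominator = 4 * 20 = 80
card(S) = 4000000 / 80 = 50000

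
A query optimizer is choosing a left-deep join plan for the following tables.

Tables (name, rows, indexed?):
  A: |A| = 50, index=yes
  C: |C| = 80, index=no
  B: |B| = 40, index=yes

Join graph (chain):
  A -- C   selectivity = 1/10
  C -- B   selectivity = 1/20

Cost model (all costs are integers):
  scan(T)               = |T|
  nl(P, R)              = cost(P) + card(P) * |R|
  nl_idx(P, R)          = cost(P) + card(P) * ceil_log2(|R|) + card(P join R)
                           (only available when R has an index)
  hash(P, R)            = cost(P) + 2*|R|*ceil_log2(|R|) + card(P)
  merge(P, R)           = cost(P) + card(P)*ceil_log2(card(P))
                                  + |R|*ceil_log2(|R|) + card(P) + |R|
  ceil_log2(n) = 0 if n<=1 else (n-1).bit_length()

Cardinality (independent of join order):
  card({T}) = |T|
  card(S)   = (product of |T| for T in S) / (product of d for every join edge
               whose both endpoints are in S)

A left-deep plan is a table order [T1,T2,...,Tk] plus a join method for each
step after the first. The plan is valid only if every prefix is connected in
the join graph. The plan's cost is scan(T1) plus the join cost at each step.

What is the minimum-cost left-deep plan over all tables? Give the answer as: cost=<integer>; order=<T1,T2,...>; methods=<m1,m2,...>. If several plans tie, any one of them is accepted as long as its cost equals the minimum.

Selinger DP (subsets sized 1..n):
  {A}: scan cost=50, card=50
  {C}: scan cost=80, card=80
  {B}: scan cost=40, card=40
  {AC}: card=400; try (A,hash)→760, (A,nl_idx)→960, (C,merge)→1040, (A,merge)→1070, (C,hash)→1220, (C,nl)→4050 …(+1); best=760 via (A,hash)
  {BC}: card=160; try (B,hash)→640, (B,nl_idx)→720, (C,merge)→960, (B,merge)→1000, (C,hash)→1200, (C,nl)→3240 …(+1); best=640 via (B,hash)
  {ABC}: card=800; try (A,hash)→1400, (B,hash)→1640, (A,nl_idx)→2400, (A,merge)→2430, (B,nl_idx)→3960, (B,merge)→5040 …(+2); best=1400 via (A,hash)

cost=1400; order=C,B,A; methods=hash,hash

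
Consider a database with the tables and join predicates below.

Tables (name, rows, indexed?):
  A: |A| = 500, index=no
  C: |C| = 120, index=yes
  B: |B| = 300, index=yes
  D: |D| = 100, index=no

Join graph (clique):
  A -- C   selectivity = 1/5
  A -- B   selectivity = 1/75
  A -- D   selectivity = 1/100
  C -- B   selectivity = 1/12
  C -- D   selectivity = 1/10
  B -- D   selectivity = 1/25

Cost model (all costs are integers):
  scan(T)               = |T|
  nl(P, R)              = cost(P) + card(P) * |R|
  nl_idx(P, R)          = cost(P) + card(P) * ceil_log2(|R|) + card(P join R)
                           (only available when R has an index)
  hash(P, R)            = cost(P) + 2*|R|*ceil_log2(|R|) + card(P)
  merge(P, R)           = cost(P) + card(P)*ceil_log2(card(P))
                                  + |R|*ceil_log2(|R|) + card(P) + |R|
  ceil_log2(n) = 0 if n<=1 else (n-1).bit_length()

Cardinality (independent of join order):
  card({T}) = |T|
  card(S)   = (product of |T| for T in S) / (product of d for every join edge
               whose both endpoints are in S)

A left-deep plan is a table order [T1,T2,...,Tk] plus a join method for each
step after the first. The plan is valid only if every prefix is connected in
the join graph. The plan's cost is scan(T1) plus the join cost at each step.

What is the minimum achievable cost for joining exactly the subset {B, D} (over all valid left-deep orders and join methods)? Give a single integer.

2000

Selinger DP over subsets of {B,D}:
  {B}: scan cost=300, card=300
  {D}: scan cost=100, card=100
  {BD}: card=1200; try (D,hash)→2000, (B,nl_idx)→2200, (B,merge)→3900, (D,merge)→4100, (B,hash)→5600, (B,nl)→30100 …(+1); best=2000 via (D,hash)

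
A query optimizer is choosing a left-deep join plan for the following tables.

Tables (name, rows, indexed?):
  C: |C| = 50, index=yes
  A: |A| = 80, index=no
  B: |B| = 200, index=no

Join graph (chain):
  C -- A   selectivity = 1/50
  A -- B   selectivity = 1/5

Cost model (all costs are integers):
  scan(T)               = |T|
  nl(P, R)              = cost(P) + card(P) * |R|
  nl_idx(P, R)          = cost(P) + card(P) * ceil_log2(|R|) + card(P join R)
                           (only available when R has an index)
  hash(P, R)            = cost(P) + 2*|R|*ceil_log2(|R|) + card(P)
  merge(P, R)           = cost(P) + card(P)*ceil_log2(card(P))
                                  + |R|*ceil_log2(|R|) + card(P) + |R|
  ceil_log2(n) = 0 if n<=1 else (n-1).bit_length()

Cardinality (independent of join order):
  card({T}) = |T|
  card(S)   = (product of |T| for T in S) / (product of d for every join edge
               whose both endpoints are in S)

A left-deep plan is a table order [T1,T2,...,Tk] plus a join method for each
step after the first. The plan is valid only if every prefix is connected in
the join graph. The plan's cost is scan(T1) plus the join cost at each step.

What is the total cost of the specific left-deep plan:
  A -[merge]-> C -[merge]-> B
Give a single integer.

step 1: scan A: cost=80, card=80
step 2: join C via merge
    card(P join C) = 80*50/(50) = 80
    cost = 80 + 80*7 + 50*6 + 80 + 50 = 1070
step 3: join B via merge
    card(P join B) = 80*200/(5) = 3200
    cost = 1070 + 80*7 + 200*8 + 80 + 200 = 3510

3510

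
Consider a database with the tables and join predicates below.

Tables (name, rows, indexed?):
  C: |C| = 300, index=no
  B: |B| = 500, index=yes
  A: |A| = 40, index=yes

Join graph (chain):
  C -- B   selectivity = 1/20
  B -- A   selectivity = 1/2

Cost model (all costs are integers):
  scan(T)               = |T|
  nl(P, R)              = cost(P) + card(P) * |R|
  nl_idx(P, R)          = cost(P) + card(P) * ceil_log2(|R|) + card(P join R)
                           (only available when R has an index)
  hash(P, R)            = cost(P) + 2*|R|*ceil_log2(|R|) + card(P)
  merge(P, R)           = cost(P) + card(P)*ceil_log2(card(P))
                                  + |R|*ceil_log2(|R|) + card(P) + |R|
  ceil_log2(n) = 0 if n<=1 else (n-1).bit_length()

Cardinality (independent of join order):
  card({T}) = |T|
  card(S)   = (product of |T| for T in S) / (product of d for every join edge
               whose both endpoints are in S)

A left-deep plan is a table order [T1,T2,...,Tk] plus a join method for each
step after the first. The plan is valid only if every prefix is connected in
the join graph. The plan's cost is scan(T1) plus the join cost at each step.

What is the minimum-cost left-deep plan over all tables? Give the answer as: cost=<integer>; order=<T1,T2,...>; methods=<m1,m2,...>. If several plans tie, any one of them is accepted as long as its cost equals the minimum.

Selinger DP (subsets sized 1..n):
  {C}: scan cost=300, card=300
  {B}: scan cost=500, card=500
  {A}: scan cost=40, card=40
  {BC}: card=7500; try (C,hash)→6400, (B,merge)→8300, (C,merge)→8500, (B,hash)→9600, (B,nl_idx)→10500, (B,nl)→150300 …(+1); best=6400 via (C,hash)
  {AB}: card=10000; try (A,hash)→1480, (B,merge)→5320, (A,merge)→5780, (B,hash)→9080, (B,nl_idx)→10400, (A,nl_idx)→13500 …(+2); best=1480 via (A,hash)
  {ABC}: card=150000; try (A,hash)→14380, (C,hash)→16880, (A,merge)→111680, (C,merge)→154480, (A,nl_idx)→201400, (A,nl)→306400 …(+1); best=14380 via (A,hash)

cost=14380; order=B,C,A; methods=hash,hash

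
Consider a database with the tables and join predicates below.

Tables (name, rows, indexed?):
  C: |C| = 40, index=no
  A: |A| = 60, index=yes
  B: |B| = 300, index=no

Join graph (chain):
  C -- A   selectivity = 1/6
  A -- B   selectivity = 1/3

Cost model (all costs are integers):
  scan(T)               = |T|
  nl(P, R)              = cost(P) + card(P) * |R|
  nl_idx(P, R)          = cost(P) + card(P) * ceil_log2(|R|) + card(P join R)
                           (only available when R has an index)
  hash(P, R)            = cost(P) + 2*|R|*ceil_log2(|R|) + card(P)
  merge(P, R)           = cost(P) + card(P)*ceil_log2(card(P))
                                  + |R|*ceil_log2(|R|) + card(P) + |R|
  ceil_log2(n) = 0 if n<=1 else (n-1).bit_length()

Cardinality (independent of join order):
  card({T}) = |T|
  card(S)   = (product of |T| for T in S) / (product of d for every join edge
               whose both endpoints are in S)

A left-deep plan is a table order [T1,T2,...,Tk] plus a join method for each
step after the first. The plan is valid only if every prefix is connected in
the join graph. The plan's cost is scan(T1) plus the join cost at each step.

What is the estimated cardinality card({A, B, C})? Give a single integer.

Tables in S: A(60), B(300), C(40)
Edges inside S: C-A(d=6), A-B(d=3)
numerator = 60 * 300 * 40 = 720000
denominator = 6 * 3 = 18
card(S) = 720000 / 18 = 40000

40000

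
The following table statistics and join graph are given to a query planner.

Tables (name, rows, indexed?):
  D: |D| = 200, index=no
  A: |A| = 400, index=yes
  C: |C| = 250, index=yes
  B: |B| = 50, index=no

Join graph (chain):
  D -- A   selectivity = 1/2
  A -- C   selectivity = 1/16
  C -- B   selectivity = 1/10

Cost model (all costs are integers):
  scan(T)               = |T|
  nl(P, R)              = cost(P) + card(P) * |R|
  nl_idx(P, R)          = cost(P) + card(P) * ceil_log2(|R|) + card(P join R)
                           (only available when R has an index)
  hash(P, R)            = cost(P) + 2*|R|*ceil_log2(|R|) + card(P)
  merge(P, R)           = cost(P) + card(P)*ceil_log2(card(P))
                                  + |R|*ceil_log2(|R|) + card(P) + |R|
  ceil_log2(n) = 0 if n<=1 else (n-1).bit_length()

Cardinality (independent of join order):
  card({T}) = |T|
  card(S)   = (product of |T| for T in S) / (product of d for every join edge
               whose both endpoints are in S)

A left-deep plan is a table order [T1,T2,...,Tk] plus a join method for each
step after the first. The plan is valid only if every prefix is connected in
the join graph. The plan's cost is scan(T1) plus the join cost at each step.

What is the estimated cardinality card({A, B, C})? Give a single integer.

Tables in S: A(400), B(50), C(250)
Edges inside S: A-C(d=16), C-B(d=10)
numerator = 400 * 50 * 250 = 5000000
denominator = 16 * 10 = 160
card(S) = 5000000 / 160 = 31250

31250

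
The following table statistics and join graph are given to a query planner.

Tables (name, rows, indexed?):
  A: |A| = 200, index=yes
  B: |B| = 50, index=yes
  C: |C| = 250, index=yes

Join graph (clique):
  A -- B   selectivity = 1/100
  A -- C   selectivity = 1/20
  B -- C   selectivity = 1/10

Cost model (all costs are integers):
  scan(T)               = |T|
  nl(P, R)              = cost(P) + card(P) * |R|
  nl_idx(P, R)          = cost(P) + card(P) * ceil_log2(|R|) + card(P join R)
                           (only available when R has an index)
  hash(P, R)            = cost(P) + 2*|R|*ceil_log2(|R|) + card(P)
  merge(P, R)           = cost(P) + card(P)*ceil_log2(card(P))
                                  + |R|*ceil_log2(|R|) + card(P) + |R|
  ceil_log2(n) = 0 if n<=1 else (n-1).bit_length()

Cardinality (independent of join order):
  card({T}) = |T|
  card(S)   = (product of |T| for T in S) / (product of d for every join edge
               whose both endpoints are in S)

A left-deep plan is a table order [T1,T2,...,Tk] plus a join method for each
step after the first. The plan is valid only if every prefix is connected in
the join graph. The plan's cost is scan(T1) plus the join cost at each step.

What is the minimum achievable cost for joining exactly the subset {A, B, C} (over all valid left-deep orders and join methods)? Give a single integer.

1475

Selinger DP over subsets of {A,B,C}:
  {A}: scan cost=200, card=200
  {B}: scan cost=50, card=50
  {C}: scan cost=250, card=250
  {AB}: card=100; try (A,nl_idx)→550, (B,hash)→1000, (B,nl_idx)→1500, (A,merge)→2200, (B,merge)→2350, (A,hash)→3300 …(+2); best=550 via (A,nl_idx)
  {AC}: card=2500; try (A,hash)→3700, (C,merge)→4250, (C,nl_idx)→4300, (A,merge)→4300, (C,hash)→4400, (A,nl_idx)→4750 …(+2); best=3700 via (A,hash)
  {BC}: card=1250; try (B,hash)→1100, (C,nl_idx)→1700, (C,merge)→2650, (B,merge)→2850, (B,nl_idx)→3000, (C,hash)→4100 …(+2); best=1100 via (B,hash)
  {ABC}: card=125; try (C,nl_idx)→1475, (C,merge)→3600, (C,hash)→4650, (A,hash)→5550, (B,hash)→6800, (A,nl_idx)→11225 …(+6); best=1475 via (C,nl_idx)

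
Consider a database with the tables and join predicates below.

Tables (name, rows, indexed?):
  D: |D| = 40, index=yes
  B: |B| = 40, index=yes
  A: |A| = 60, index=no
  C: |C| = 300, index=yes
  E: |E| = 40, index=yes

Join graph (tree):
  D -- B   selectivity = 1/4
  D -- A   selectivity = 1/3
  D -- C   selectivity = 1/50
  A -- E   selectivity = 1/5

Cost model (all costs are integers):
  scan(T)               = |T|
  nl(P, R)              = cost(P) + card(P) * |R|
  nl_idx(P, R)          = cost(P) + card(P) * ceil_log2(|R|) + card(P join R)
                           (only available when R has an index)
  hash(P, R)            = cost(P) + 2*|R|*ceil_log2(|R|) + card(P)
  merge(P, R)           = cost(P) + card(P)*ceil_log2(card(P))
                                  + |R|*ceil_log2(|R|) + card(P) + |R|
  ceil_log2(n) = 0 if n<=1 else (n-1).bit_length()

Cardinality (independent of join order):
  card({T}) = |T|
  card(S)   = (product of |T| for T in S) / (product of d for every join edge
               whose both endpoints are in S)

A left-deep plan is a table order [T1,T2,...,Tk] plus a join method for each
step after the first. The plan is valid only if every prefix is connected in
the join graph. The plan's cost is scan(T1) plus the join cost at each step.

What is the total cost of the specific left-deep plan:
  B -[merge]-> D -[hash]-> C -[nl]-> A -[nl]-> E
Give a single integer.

2070400

step 1: scan B: cost=40, card=40
step 2: join D via merge
    card(P join D) = 40*40/(4) = 400
    cost = 40 + 40*6 + 40*6 + 40 + 40 = 600
step 3: join C via hash
    card(P join C) = 400*300/(50) = 2400
    cost = 600 + 2*300*9 + 400 = 6400
step 4: join A via nl
    card(P join A) = 2400*60/(3) = 48000
    cost = 6400 + 2400*60 = 150400
step 5: join E via nl
    card(P join E) = 48000*40/(5) = 384000
    cost = 150400 + 48000*40 = 2070400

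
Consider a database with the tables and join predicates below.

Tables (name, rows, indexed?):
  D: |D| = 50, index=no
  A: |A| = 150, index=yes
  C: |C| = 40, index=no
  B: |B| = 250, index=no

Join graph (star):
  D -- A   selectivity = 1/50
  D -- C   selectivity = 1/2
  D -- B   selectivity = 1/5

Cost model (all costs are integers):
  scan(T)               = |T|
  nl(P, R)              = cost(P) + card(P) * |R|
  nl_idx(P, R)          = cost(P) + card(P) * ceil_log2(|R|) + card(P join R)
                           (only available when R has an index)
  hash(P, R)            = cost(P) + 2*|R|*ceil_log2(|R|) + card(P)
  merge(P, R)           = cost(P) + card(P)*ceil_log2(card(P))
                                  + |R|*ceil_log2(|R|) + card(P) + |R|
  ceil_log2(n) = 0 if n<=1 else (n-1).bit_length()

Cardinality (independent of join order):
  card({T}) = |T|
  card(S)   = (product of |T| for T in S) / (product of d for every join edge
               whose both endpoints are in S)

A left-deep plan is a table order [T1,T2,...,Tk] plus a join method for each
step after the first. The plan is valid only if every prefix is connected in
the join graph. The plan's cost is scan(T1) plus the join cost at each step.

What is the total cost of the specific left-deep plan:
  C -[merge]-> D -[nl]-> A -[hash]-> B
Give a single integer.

157670

step 1: scan C: cost=40, card=40
step 2: join D via merge
    card(P join D) = 40*50/(2) = 1000
    cost = 40 + 40*6 + 50*6 + 40 + 50 = 670
step 3: join A via nl
    card(P join A) = 1000*150/(50) = 3000
    cost = 670 + 1000*150 = 150670
step 4: join B via hash
    card(P join B) = 3000*250/(5) = 150000
    cost = 150670 + 2*250*8 + 3000 = 157670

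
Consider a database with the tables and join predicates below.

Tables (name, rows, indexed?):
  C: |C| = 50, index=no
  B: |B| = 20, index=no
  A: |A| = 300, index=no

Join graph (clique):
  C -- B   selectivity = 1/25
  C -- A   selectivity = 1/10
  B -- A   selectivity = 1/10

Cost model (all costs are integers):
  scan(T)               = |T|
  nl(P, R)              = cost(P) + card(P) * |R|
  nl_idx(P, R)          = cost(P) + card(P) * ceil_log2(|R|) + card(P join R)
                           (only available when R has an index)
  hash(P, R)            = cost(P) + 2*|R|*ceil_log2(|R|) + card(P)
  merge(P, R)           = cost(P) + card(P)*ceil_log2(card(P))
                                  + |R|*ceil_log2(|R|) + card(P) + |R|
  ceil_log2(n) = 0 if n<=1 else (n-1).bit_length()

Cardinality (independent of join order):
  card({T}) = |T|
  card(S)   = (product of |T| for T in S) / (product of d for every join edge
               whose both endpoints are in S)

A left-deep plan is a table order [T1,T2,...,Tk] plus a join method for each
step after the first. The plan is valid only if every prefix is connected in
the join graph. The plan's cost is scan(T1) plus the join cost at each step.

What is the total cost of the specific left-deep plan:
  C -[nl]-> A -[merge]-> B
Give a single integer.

step 1: scan C: cost=50, card=50
step 2: join A via nl
    card(P join A) = 50*300/(10) = 1500
    cost = 50 + 50*300 = 15050
step 3: join B via merge
    card(P join B) = 1500*20/(25*10) = 120
    cost = 15050 + 1500*11 + 20*5 + 1500 + 20 = 33170

33170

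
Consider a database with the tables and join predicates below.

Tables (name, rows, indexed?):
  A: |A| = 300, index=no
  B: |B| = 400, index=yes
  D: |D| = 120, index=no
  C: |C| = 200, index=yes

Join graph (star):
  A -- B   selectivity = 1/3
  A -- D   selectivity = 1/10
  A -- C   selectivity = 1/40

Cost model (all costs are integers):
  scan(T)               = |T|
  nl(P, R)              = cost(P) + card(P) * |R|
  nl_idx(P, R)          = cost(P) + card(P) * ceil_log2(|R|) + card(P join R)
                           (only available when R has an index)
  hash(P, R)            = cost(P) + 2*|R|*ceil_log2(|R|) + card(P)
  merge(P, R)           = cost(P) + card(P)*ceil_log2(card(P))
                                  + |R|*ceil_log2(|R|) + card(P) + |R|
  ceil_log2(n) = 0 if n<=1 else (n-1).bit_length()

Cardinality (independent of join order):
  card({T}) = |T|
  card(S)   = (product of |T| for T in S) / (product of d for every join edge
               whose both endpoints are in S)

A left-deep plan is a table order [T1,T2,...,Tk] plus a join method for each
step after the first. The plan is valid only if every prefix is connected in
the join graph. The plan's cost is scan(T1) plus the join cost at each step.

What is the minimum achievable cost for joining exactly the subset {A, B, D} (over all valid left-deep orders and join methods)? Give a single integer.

13080

Selinger DP over subsets of {A,B,D}:
  {A}: scan cost=300, card=300
  {B}: scan cost=400, card=400
  {D}: scan cost=120, card=120
  {AB}: card=40000; try (A,hash)→6200, (B,merge)→7300, (A,merge)→7400, (B,hash)→7800, (B,nl_idx)→43000, (B,nl)→120300 …(+1); best=6200 via (A,hash)
  {AD}: card=3600; try (D,hash)→2280, (A,merge)→4080, (D,merge)→4260, (A,hash)→5640, (A,nl)→36120, (D,nl)→36300; best=2280 via (D,hash)
  {ABD}: card=480000; try (B,hash)→13080, (D,hash)→47880, (B,merge)→53080, (B,nl_idx)→514680, (D,merge)→687160, (B,nl)→1442280 …(+1); best=13080 via (B,hash)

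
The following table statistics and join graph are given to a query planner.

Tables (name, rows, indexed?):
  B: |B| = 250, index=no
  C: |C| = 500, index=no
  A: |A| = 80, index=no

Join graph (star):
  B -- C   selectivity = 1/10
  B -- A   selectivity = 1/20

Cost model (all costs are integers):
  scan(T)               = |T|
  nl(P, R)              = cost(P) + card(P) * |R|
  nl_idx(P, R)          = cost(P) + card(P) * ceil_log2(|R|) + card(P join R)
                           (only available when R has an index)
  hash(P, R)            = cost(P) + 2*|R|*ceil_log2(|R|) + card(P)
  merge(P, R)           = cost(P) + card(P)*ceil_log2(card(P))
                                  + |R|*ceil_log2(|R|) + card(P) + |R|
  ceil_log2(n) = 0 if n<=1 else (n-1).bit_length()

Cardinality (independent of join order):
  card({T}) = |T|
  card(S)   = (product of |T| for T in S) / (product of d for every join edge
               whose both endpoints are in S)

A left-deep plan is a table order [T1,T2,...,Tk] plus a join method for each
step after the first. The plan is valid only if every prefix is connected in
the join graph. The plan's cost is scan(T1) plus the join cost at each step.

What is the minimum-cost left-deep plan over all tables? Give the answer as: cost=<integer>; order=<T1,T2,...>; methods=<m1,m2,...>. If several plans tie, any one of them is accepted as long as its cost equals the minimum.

Selinger DP (subsets sized 1..n):
  {B}: scan cost=250, card=250
  {C}: scan cost=500, card=500
  {A}: scan cost=80, card=80
  {BC}: card=12500; try (B,hash)→5000, (C,merge)→7500, (B,merge)→7750, (C,hash)→9500, (C,nl)→125250, (B,nl)→125500; best=5000 via (B,hash)
  {AB}: card=1000; try (A,hash)→1620, (B,merge)→2970, (A,merge)→3140, (B,hash)→4160, (B,nl)→20080, (A,nl)→20250; best=1620 via (A,hash)
  {ABC}: card=50000; try (C,hash)→11620, (C,merge)→17620, (A,hash)→18620, (A,merge)→193140, (C,nl)→501620, (A,nl)→1005000; best=11620 via (C,hash)

cost=11620; order=B,A,C; methods=hash,hash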